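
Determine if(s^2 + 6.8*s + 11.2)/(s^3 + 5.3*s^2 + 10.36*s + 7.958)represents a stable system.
Denominator: s^3 + 5.3*s^2 + 10.36*s + 7.958 = (s + 2.3)(s^2 + 3*s + 3.46). Poles: -1.5 + 1.1j, -1.5 - 1.1j, -2.3. All Re(p)<0: Yes (stable)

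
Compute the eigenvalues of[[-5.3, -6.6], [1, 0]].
Eigenvalues solve det(λI - A) = 0.
Characteristic polynomial: λ^2 + 5.3*λ + 6.6 = 0.
Factor: (λ + 2)(λ + 3.3) = 0.
Roots: -2, -3.3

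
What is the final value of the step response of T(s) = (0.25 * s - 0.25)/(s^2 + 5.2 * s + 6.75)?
FVT: lim_{t→∞} y(t) = lim_{s→0} s*Y(s) where Y(s) = T(s)/s.
= lim_{s→0} T(s) = T(0) = num(0)/den(0) = -0.25/6.75 = -0.03704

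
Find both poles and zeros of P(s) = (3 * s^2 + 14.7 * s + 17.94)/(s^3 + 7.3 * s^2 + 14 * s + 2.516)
Set denominator = 0: s^3 + 7.3*s^2 + 14*s + 2.516 = (s + 3.7)(s + 0.2)(s + 3.4) = 0 → Poles: -0.2, -3.4, -3.7
Set numerator = 0: 3*s^2 + 14.7*s + 17.94 = 3*(s + 2.3)(s + 2.6) = 0 → Zeros: -2.3, -2.6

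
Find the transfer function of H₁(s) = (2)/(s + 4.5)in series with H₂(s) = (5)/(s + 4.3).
Series: H = H₁ · H₂ = (n₁·n₂)/(d₁·d₂).
Num: n₁·n₂ = 10. Den: d₁·d₂ = s^2 + 8.8*s + 19.35.
H(s) = (10)/(s^2 + 8.8*s + 19.35)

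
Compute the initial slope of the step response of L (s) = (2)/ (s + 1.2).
IVT: y'(0⁺) = lim_{s→∞} s²·Y(s) = lim_{s→∞} s·L(s).
deg(num) = 0, deg(den) = 1, relative degree = 1, so s·L(s) → (leading num)/(leading den) = 2/1 = 2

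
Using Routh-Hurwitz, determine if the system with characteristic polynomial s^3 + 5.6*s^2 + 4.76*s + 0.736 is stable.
Routh array:
s^3: [1, 4.76]; s^2: [5.6, 0.736]; s^1: [4.62857]; s^0: [0.736]
First column: [1, 5.6, 4.62857, 0.736]. Sign changes = 0.
Yes, stable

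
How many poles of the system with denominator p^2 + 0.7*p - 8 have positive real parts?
p^2 + 0.7*p - 8 = (p - 2.5)(p + 3.2). Poles: -3.2, 2.5. RHP poles (Re>0): 1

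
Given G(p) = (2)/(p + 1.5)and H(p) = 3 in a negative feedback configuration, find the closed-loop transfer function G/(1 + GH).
Closed-loop T = G/(1+GH).
Numerator: G_num * H_den = 2.
Denominator: G_den * H_den + G_num * H_num = (p + 1.5) + (6) = p + 7.5.
T(p) = (2)/(p + 7.5)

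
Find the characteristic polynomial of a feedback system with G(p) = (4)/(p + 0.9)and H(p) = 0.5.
Characteristic poly = G_den * H_den + G_num * H_num = (p + 0.9) + (2) = p + 2.9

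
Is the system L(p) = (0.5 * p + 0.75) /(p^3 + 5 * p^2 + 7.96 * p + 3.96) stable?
Denominator: p^3 + 5*p^2 + 7.96*p + 3.96 = (p + 1)(p + 1.8)(p + 2.2). Poles: -1, -1.8, -2.2. All Re(p)<0: Yes (stable)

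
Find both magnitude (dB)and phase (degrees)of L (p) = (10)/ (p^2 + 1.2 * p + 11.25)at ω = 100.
Substitute p = j*100: L(j100) = -0.00100098 - 1.20253e-05j.
|L| = 20*log₁₀(sqrt(Re²+Im²)) = -59.99 dB.
∠L = atan2(Im, Re) = -179.31°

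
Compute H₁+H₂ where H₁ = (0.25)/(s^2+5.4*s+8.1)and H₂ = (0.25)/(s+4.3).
Parallel: H = H₁ + H₂ = (n₁·d₂ + n₂·d₁)/(d₁·d₂).
n₁·d₂ = 0.25*s + 1.075. n₂·d₁ = 0.25*s^2 + 1.35*s + 2.025. Sum = 0.25*s^2 + 1.6*s + 3.1. d₁·d₂ = s^3 + 9.7*s^2 + 31.32*s + 34.83.
H(s) = (0.25*s^2 + 1.6*s + 3.1)/(s^3 + 9.7*s^2 + 31.32*s + 34.83)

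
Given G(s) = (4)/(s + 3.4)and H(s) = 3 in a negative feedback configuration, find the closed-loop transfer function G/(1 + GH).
Closed-loop T = G/(1+GH).
Numerator: G_num * H_den = 4.
Denominator: G_den * H_den + G_num * H_num = (s + 3.4) + (12) = s + 15.4.
T(s) = (4)/(s + 15.4)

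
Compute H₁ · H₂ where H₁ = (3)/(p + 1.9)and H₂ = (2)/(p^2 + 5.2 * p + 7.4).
Series: H = H₁ · H₂ = (n₁·n₂)/(d₁·d₂).
Num: n₁·n₂ = 6. Den: d₁·d₂ = p^3 + 7.1*p^2 + 17.28*p + 14.06.
H(p) = (6)/(p^3 + 7.1*p^2 + 17.28*p + 14.06)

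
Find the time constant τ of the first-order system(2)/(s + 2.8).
First-order system: τ = -1/pole. Pole = -2.8. τ = -1/(-2.8) = 0.3571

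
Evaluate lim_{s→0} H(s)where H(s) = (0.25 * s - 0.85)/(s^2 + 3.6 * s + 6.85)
DC gain = H(0) = num(0)/den(0) = -0.85/6.85 = -0.1241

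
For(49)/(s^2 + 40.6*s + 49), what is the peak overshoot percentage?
Standard form: ωn²/(s²+2ζωn·s+ωn²) → ωn = 7, ζ = 2.9.
ζ ≥ 1, so the response is non-oscillatory: peak overshoot = 0%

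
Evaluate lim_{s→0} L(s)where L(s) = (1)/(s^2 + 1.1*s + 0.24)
DC gain = L(0) = num(0)/den(0) = 1/0.24 = 4.167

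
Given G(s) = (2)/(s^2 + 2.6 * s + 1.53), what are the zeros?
Numerator is a nonzero constant (2) → Zeros: none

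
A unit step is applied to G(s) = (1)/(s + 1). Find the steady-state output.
FVT: lim_{t→∞} y(t) = lim_{s→0} s*Y(s) where Y(s) = G(s)/s.
= lim_{s→0} G(s) = G(0) = num(0)/den(0) = 1/1 = 1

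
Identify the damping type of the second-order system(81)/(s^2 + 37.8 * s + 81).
Standard form: ωn²/(s²+2ζωn·s+ωn²) gives ωn=9, ζ=2.1.
Overdamped (ζ = 2.1 > 1)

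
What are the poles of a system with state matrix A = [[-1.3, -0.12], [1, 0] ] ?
Eigenvalues solve det(λI - A) = 0.
Characteristic polynomial: λ^2 + 1.3*λ + 0.12 = 0.
Factor: (λ + 0.1)(λ + 1.2) = 0.
Roots: -0.1, -1.2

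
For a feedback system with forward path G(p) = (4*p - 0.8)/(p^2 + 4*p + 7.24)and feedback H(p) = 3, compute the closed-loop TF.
Closed-loop T = G/(1+GH).
Numerator: G_num * H_den = 4*p - 0.8.
Denominator: G_den * H_den + G_num * H_num = (p^2 + 4*p + 7.24) + (12*p - 2.4) = p^2 + 16*p + 4.84.
T(p) = (4*p - 0.8)/(p^2 + 16*p + 4.84)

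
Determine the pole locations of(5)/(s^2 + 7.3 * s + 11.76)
Set denominator = 0: s^2 + 7.3*s + 11.76 = (s + 4.9)(s + 2.4) = 0 → Poles: -2.4, -4.9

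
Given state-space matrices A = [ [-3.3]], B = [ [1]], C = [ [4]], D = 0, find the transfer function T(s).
T(s) = C(sI - A)⁻¹B + D.
Characteristic polynomial det(sI - A) = s + 3.3.
Numerator from C·adj(sI-A)·B + D·det(sI-A) = 4.
T(s) = (4)/(s + 3.3)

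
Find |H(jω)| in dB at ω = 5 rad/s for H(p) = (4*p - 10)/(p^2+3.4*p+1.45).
Substitute p = j*5: H(j5) = 0.682193 - 0.356803j.
|H(j5)| = sqrt(Re² + Im²) = 0.7699.
20*log₁₀(0.7699) = -2.27 dB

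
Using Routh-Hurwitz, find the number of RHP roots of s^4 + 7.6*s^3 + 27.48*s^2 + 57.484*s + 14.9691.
Routh array:
s^4: [1, 27.48, 14.9691]; s^3: [7.6, 57.484]; s^2: [19.9163, 14.9691]; s^1: [51.7718]; s^0: [14.9691]
First column: [1, 7.6, 19.9163, 51.7718, 14.9691]. Sign changes = RHP roots = 0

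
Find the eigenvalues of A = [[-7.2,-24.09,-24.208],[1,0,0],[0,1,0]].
Eigenvalues solve det(λI - A) = 0.
Characteristic polynomial: λ^3 + 7.2*λ^2 + 24.09*λ + 24.208 = 0.
Factor: (λ + 1.6)(λ^2 + 5.6*λ + 15.13) = 0.
Roots: -1.6, -2.8 + 2.7j, -2.8 - 2.7j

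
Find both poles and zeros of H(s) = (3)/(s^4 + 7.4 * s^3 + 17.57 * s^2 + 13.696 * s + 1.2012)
Set denominator = 0: s^4 + 7.4*s^3 + 17.57*s^2 + 13.696*s + 1.2012 = (s + 2.6)(s + 0.1)(s + 1.4)(s + 3.3) = 0 → Poles: -0.1, -1.4, -2.6, -3.3
Numerator is a nonzero constant (3) → Zeros: none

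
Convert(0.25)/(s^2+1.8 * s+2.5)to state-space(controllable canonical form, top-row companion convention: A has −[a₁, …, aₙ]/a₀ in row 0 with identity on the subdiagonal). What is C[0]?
Reachable canonical form: C = numerator coefficients (right-aligned, zero-padded to length n).
num = 0.25, C = [[0, 0.25]].
C[0] = 0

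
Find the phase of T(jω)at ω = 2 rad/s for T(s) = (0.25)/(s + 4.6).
Substitute s = j*2: T(j2) = 0.0457075 - 0.0198728j.
∠T(j2) = atan2(Im, Re) = atan2(-0.0198728, 0.0457075) = -23.50°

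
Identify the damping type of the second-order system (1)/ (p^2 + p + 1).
Standard form: ωn²/(p²+2ζωn·p+ωn²) gives ωn=1, ζ=0.5.
Underdamped (ζ = 0.5 < 1)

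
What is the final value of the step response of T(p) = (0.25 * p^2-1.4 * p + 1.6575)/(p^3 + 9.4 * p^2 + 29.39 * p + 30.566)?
FVT: lim_{t→∞} y(t) = lim_{p→0} p*Y(p) where Y(p) = T(p)/p.
= lim_{p→0} T(p) = T(0) = num(0)/den(0) = 1.6575/30.566 = 0.05423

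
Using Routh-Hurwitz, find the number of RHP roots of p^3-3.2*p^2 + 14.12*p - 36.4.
Routh array:
p^3: [1, 14.12]; p^2: [-3.2, -36.4]; p^1: [2.745]; p^0: [-36.4]
First column: [1, -3.2, 2.745, -36.4]. Sign changes = RHP roots = 3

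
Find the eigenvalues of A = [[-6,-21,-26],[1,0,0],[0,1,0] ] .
Eigenvalues solve det(λI - A) = 0.
Characteristic polynomial: λ^3 + 6*λ^2 + 21*λ + 26 = 0.
Factor: (λ + 2)(λ^2 + 4*λ + 13) = 0.
Roots: -2, -2 + 3j, -2 - 3j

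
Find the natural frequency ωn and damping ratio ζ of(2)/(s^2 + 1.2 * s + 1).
Underdamped: complex pole -0.6 + 0.8j. ωn = |pole| = 1, ζ = -Re(pole)/ωn = 0.6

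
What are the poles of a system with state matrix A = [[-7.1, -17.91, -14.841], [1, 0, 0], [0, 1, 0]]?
Eigenvalues solve det(λI - A) = 0.
Characteristic polynomial: λ^3 + 7.1*λ^2 + 17.91*λ + 14.841 = 0.
Factor: (λ + 1.7)(λ^2 + 5.4*λ + 8.73) = 0.
Roots: -1.7, -2.7 + 1.2j, -2.7 - 1.2j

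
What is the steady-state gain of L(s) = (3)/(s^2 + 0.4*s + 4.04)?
DC gain = L(0) = num(0)/den(0) = 3/4.04 = 0.7426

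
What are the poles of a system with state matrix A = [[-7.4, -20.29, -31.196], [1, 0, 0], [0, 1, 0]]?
Eigenvalues solve det(λI - A) = 0.
Characteristic polynomial: λ^3 + 7.4*λ^2 + 20.29*λ + 31.196 = 0.
Factor: (λ + 4.4)(λ^2 + 3*λ + 7.09) = 0.
Roots: -1.5 + 2.2j, -1.5 - 2.2j, -4.4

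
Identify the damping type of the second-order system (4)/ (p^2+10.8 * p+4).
Standard form: ωn²/(p²+2ζωn·p+ωn²) gives ωn=2, ζ=2.7.
Overdamped (ζ = 2.7 > 1)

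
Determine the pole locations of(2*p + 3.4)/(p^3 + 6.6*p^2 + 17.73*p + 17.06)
Set denominator = 0: p^3 + 6.6*p^2 + 17.73*p + 17.06 = (p + 2)(p^2 + 4.6*p + 8.53) = 0 → Poles: -2, -2.3 + 1.8j, -2.3 - 1.8j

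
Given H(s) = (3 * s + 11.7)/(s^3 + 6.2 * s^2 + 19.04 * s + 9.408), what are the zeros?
Set numerator = 0: 3*s + 11.7 = 0 → Zeros: -3.9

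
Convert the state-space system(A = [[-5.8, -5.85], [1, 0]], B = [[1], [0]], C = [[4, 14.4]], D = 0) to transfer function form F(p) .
F(p) = C(pI - A)⁻¹B + D.
Characteristic polynomial det(pI - A) = p^2 + 5.8*p + 5.85.
Numerator from C·adj(pI-A)·B + D·det(pI-A) = 4*p + 14.4.
F(p) = (4*p + 14.4)/(p^2 + 5.8*p + 5.85)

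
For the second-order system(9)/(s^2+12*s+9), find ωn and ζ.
Standard form: ωn²/(s²+2ζωn·s+ωn²).
const=9=ωn² → ωn=3, s coeff=12=2ζωn → ζ=2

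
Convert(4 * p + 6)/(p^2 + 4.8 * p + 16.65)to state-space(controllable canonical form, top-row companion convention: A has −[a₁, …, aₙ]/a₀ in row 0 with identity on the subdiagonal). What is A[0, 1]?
Reachable canonical form for den = p^2 + 4.8*p + 16.65: top row of A = -[a₁,a₂,...,aₙ]/a₀, ones on the subdiagonal, zeros elsewhere.
A = [[-4.8, -16.65], [1, 0]].
A[0,1] = -16.65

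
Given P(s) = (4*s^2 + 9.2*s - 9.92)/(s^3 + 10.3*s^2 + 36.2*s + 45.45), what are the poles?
Set denominator = 0: s^3 + 10.3*s^2 + 36.2*s + 45.45 = (s + 4.5)(s^2 + 5.8*s + 10.1) = 0 → Poles: -2.9 + 1.3j, -2.9 - 1.3j, -4.5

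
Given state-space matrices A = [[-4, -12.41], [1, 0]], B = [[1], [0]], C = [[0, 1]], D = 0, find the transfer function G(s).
G(s) = C(sI - A)⁻¹B + D.
Characteristic polynomial det(sI - A) = s^2 + 4*s + 12.41.
Numerator from C·adj(sI-A)·B + D·det(sI-A) = 1.
G(s) = (1)/(s^2 + 4*s + 12.41)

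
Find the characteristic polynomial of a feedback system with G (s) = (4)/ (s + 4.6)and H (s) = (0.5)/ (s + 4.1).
Characteristic poly = G_den * H_den + G_num * H_num = (s^2 + 8.7*s + 18.86) + (2) = s^2 + 8.7*s + 20.86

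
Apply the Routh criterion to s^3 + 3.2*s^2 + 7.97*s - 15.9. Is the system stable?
Routh array:
s^3: [1, 7.97]; s^2: [3.2, -15.9]; s^1: [12.93875]; s^0: [-15.9]
First column: [1, 3.2, 12.93875, -15.9]. Sign changes = 1.
No, unstable (1 RHP root(s))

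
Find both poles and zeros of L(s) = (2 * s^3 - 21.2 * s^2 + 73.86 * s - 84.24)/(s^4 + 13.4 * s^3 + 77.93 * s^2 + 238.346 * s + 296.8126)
Set denominator = 0: s^4 + 13.4*s^3 + 77.93*s^2 + 238.346*s + 296.8126 = (s + 4.9)(s + 3.1)(s^2 + 5.4*s + 19.54) = 0 → Poles: -2.7 + 3.5j, -2.7 - 3.5j, -3.1, -4.9
Set numerator = 0: 2*s^3 - 21.2*s^2 + 73.86*s - 84.24 = 2*(s - 4)(s - 2.7)(s - 3.9) = 0 → Zeros: 2.7, 3.9, 4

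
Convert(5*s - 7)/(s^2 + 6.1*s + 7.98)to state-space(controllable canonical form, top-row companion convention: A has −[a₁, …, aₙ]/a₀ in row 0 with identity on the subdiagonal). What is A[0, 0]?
Reachable canonical form for den = s^2 + 6.1*s + 7.98: top row of A = -[a₁,a₂,...,aₙ]/a₀, ones on the subdiagonal, zeros elsewhere.
A = [[-6.1, -7.98], [1, 0]].
A[0,0] = -6.1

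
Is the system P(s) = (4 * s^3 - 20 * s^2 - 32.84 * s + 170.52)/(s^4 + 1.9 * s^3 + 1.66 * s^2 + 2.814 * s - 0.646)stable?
Denominator: s^4 + 1.9*s^3 + 1.66*s^2 + 2.814*s - 0.646 = (s - 0.2)(s + 1.9)(s^2 + 0.2*s + 1.7). Poles: -0.1 + 1.3j, -0.1 - 1.3j, -1.9, 0.2. All Re(p)<0: No (unstable)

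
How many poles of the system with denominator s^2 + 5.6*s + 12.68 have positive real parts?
Poles: -2.8 + 2.2j, -2.8 - 2.2j. RHP poles (Re>0): 0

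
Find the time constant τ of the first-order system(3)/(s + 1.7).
First-order system: τ = -1/pole. Pole = -1.7. τ = -1/(-1.7) = 0.5882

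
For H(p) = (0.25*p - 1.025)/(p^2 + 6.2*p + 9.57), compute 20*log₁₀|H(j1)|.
Substitute p = j*1: H(j1) = -0.064658 + 0.0759486j.
|H(j1)| = sqrt(Re² + Im²) = 0.09974.
20*log₁₀(0.09974) = -20.02 dB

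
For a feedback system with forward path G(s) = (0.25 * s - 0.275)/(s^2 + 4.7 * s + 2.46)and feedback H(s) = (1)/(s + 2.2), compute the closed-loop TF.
Closed-loop T = G/(1+GH).
Numerator: G_num * H_den = 0.25*s^2 + 0.275*s - 0.605.
Denominator: G_den * H_den + G_num * H_num = (s^3 + 6.9*s^2 + 12.8*s + 5.412) + (0.25*s - 0.275) = s^3 + 6.9*s^2 + 13.05*s + 5.137.
T(s) = (0.25*s^2 + 0.275*s - 0.605)/(s^3 + 6.9*s^2 + 13.05*s + 5.137)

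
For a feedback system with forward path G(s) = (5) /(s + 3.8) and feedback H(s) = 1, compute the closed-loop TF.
Closed-loop T = G/(1+GH).
Numerator: G_num * H_den = 5.
Denominator: G_den * H_den + G_num * H_num = (s + 3.8) + (5) = s + 8.8.
T(s) = (5)/(s + 8.8)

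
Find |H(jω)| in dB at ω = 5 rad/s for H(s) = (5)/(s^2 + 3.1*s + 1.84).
Substitute s = j*5: H(j5) = -0.149105 - 0.0997894j.
|H(j5)| = sqrt(Re² + Im²) = 0.1794.
20*log₁₀(0.1794) = -14.92 dB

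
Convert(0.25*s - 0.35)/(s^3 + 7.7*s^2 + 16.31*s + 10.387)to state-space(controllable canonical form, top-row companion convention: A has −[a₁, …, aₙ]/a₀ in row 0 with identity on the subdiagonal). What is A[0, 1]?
Reachable canonical form for den = s^3 + 7.7*s^2 + 16.31*s + 10.387: top row of A = -[a₁,a₂,...,aₙ]/a₀, ones on the subdiagonal, zeros elsewhere.
A = [[-7.7, -16.31, -10.387], [1, 0, 0], [0, 1, 0]].
A[0,1] = -16.31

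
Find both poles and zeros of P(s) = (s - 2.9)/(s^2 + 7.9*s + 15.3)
Set denominator = 0: s^2 + 7.9*s + 15.3 = (s + 4.5)(s + 3.4) = 0 → Poles: -3.4, -4.5
Set numerator = 0: s - 2.9 = 0 → Zeros: 2.9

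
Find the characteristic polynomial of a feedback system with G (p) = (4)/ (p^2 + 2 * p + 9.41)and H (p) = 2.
Characteristic poly = G_den * H_den + G_num * H_num = (p^2 + 2*p + 9.41) + (8) = p^2 + 2*p + 17.41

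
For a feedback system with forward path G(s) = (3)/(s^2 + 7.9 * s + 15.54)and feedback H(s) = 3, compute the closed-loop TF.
Closed-loop T = G/(1+GH).
Numerator: G_num * H_den = 3.
Denominator: G_den * H_den + G_num * H_num = (s^2 + 7.9*s + 15.54) + (9) = s^2 + 7.9*s + 24.54.
T(s) = (3)/(s^2 + 7.9*s + 24.54)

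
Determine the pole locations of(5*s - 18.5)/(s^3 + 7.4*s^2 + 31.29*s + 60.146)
Set denominator = 0: s^3 + 7.4*s^2 + 31.29*s + 60.146 = (s + 3.4)(s^2 + 4*s + 17.69) = 0 → Poles: -2 + 3.7j, -2 - 3.7j, -3.4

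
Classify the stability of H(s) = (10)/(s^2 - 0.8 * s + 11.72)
Denominator: s^2 - 0.8*s + 11.72. Poles: 0.4 + 3.4j, 0.4 - 3.4j. Unstable (2 pole(s) in RHP)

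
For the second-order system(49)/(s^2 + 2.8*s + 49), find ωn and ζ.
Standard form: ωn²/(s²+2ζωn·s+ωn²).
const=49=ωn² → ωn=7, s coeff=2.8=2ζωn → ζ=0.2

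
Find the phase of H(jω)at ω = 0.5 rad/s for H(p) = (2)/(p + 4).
Substitute p = j*0.5: H(j0.5) = 0.492308 - 0.0615385j.
∠H(j0.5) = atan2(Im, Re) = atan2(-0.0615385, 0.492308) = -7.13°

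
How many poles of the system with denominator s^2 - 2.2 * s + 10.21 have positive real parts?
Poles: 1.1 + 3j, 1.1 - 3j. RHP poles (Re>0): 2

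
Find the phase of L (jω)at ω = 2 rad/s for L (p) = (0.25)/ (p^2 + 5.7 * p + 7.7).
Substitute p = j*2: L(j2) = 0.00643926 - 0.0198399j.
∠L(j2) = atan2(Im, Re) = atan2(-0.0198399, 0.00643926) = -72.02°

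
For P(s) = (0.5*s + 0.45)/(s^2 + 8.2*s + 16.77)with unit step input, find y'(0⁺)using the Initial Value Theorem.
IVT: y'(0⁺) = lim_{s→∞} s²·Y(s) = lim_{s→∞} s·P(s).
deg(num) = 1, deg(den) = 2, relative degree = 1, so s·P(s) → (leading num)/(leading den) = 0.5/1 = 0.5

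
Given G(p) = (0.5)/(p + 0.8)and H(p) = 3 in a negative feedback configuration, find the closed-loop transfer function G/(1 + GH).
Closed-loop T = G/(1+GH).
Numerator: G_num * H_den = 0.5.
Denominator: G_den * H_den + G_num * H_num = (p + 0.8) + (1.5) = p + 2.3.
T(p) = (0.5)/(p + 2.3)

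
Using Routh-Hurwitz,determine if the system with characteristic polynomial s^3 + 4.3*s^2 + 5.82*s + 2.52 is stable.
Routh array:
s^3: [1, 5.82]; s^2: [4.3, 2.52]; s^1: [5.23395]; s^0: [2.52]
First column: [1, 4.3, 5.23395, 2.52]. Sign changes = 0.
Yes, stable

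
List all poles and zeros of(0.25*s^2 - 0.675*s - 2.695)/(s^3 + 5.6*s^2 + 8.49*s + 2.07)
Set denominator = 0: s^3 + 5.6*s^2 + 8.49*s + 2.07 = (s + 3)(s + 2.3)(s + 0.3) = 0 → Poles: -0.3, -2.3, -3
Set numerator = 0: 0.25*s^2 - 0.675*s - 2.695 = 0.25*(s + 2.2)(s - 4.9) = 0 → Zeros: -2.2, 4.9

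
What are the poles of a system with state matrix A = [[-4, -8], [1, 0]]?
Eigenvalues solve det(λI - A) = 0.
Characteristic polynomial: λ^2 + 4*λ + 8 = 0.
Roots: -2 + 2j, -2 - 2j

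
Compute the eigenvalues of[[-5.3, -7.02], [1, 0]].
Eigenvalues solve det(λI - A) = 0.
Characteristic polynomial: λ^2 + 5.3*λ + 7.02 = 0.
Factor: (λ + 2.7)(λ + 2.6) = 0.
Roots: -2.6, -2.7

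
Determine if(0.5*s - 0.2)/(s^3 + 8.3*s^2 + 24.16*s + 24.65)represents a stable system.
Denominator: s^3 + 8.3*s^2 + 24.16*s + 24.65 = (s + 2.9)(s^2 + 5.4*s + 8.5). Poles: -2.7 + 1.1j, -2.7 - 1.1j, -2.9. All Re(p)<0: Yes (stable)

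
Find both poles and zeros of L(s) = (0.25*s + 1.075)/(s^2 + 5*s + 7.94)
Set denominator = 0: s^2 + 5*s + 7.94 = 0 → Poles: -2.5 + 1.3j, -2.5 - 1.3j
Set numerator = 0: 0.25*s + 1.075 = 0 → Zeros: -4.3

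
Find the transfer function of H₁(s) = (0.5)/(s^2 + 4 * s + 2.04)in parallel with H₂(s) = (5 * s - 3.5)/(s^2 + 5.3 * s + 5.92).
Parallel: H = H₁ + H₂ = (n₁·d₂ + n₂·d₁)/(d₁·d₂).
n₁·d₂ = 0.5*s^2 + 2.65*s + 2.96. n₂·d₁ = 5*s^3 + 16.5*s^2 - 3.8*s - 7.14. Sum = 5*s^3 + 17*s^2 - 1.15*s - 4.18. d₁·d₂ = s^4 + 9.3*s^3 + 29.16*s^2 + 34.492*s + 12.0768.
H(s) = (5*s^3 + 17*s^2 - 1.15*s - 4.18)/(s^4 + 9.3*s^3 + 29.16*s^2 + 34.492*s + 12.0768)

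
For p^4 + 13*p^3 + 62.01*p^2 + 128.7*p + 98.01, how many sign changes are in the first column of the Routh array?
Routh array:
p^4: [1, 62.01, 98.01]; p^3: [13, 128.7]; p^2: [52.11, 98.01]; p^1: [104.249]; p^0: [98.01]
First column: [1, 13, 52.11, 104.249, 98.01]. Sign changes = 0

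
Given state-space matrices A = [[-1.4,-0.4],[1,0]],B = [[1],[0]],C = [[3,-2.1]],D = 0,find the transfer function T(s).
T(s) = C(sI - A)⁻¹B + D.
Characteristic polynomial det(sI - A) = s^2 + 1.4*s + 0.4.
Numerator from C·adj(sI-A)·B + D·det(sI-A) = 3*s - 2.1.
T(s) = (3*s - 2.1)/(s^2 + 1.4*s + 0.4)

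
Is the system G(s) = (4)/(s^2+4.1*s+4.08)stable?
Denominator: s^2 + 4.1*s + 4.08 = (s + 2.4)(s + 1.7). Poles: -1.7, -2.4. All Re(p)<0: Yes (stable)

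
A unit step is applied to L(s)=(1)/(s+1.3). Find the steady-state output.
FVT: lim_{t→∞} y(t) = lim_{s→0} s*Y(s) where Y(s) = L(s)/s.
= lim_{s→0} L(s) = L(0) = num(0)/den(0) = 1/1.3 = 0.7692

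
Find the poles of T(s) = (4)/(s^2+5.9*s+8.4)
Set denominator = 0: s^2 + 5.9*s + 8.4 = (s + 2.4)(s + 3.5) = 0 → Poles: -2.4, -3.5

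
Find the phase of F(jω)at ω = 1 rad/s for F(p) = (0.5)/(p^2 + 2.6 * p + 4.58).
Substitute p = j*1: F(j1) = 0.0914366 - 0.0664065j.
∠F(j1) = atan2(Im, Re) = atan2(-0.0664065, 0.0914366) = -35.99°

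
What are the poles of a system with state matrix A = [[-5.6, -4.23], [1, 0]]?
Eigenvalues solve det(λI - A) = 0.
Characteristic polynomial: λ^2 + 5.6*λ + 4.23 = 0.
Factor: (λ + 4.7)(λ + 0.9) = 0.
Roots: -0.9, -4.7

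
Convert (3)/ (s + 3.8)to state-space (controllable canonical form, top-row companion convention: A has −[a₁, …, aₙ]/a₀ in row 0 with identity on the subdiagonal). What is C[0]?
Reachable canonical form: C = numerator coefficients (right-aligned, zero-padded to length n).
num = 3, C = [[3]].
C[0] = 3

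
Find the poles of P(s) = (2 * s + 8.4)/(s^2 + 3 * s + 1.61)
Set denominator = 0: s^2 + 3*s + 1.61 = (s + 2.3)(s + 0.7) = 0 → Poles: -0.7, -2.3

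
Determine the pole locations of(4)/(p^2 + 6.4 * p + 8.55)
Set denominator = 0: p^2 + 6.4*p + 8.55 = (p + 1.9)(p + 4.5) = 0 → Poles: -1.9, -4.5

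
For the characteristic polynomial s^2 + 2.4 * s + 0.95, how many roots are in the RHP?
s^2 + 2.4*s + 0.95 = (s + 1.9)(s + 0.5). Poles: -0.5, -1.9. RHP poles (Re>0): 0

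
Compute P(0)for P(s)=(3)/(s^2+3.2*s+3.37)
DC gain = P(0) = num(0)/den(0) = 3/3.37 = 0.8902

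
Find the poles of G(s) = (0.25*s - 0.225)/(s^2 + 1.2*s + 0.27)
Set denominator = 0: s^2 + 1.2*s + 0.27 = (s + 0.9)(s + 0.3) = 0 → Poles: -0.3, -0.9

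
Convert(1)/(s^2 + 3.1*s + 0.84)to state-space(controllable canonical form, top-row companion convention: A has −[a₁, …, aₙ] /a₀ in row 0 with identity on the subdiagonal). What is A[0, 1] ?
Reachable canonical form for den = s^2 + 3.1*s + 0.84: top row of A = -[a₁,a₂,...,aₙ]/a₀, ones on the subdiagonal, zeros elsewhere.
A = [[-3.1, -0.84], [1, 0]].
A[0,1] = -0.84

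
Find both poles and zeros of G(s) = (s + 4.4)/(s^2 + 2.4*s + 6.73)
Set denominator = 0: s^2 + 2.4*s + 6.73 = 0 → Poles: -1.2 + 2.3j, -1.2 - 2.3j
Set numerator = 0: s + 4.4 = 0 → Zeros: -4.4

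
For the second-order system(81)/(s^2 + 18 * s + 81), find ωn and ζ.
Standard form: ωn²/(s²+2ζωn·s+ωn²).
const=81=ωn² → ωn=9, s coeff=18=2ζωn → ζ=1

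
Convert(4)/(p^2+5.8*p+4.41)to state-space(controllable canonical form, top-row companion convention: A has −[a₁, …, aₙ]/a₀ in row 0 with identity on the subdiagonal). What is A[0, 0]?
Reachable canonical form for den = p^2 + 5.8*p + 4.41: top row of A = -[a₁,a₂,...,aₙ]/a₀, ones on the subdiagonal, zeros elsewhere.
A = [[-5.8, -4.41], [1, 0]].
A[0,0] = -5.8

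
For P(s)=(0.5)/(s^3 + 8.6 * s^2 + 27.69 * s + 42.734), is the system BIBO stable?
Denominator: s^3 + 8.6*s^2 + 27.69*s + 42.734 = (s + 4.6)(s^2 + 4*s + 9.29). Poles: -2 + 2.3j, -2 - 2.3j, -4.6. All Re(p)<0: Yes (stable)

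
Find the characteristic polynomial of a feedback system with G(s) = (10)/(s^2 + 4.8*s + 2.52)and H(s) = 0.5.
Characteristic poly = G_den * H_den + G_num * H_num = (s^2 + 4.8*s + 2.52) + (5) = s^2 + 4.8*s + 7.52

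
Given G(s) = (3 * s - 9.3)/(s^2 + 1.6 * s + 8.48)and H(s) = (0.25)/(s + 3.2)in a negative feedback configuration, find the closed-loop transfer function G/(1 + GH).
Closed-loop T = G/(1+GH).
Numerator: G_num * H_den = 3*s^2 + 0.3*s - 29.76.
Denominator: G_den * H_den + G_num * H_num = (s^3 + 4.8*s^2 + 13.6*s + 27.136) + (0.75*s - 2.325) = s^3 + 4.8*s^2 + 14.35*s + 24.811.
T(s) = (3*s^2 + 0.3*s - 29.76)/(s^3 + 4.8*s^2 + 14.35*s + 24.811)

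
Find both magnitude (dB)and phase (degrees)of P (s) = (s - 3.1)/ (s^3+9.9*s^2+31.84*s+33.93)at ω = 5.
Substitute s = j*5: P(j5) = 0.0178075 - 0.0205599j.
|P| = 20*log₁₀(sqrt(Re²+Im²)) = -31.31 dB.
∠P = atan2(Im, Re) = -49.10°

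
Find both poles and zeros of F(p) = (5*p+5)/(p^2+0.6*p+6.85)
Set denominator = 0: p^2 + 0.6*p + 6.85 = 0 → Poles: -0.3 + 2.6j, -0.3 - 2.6j
Set numerator = 0: 5*p + 5 = 0 → Zeros: -1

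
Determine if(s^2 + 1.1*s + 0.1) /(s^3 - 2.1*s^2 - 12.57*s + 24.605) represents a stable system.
Denominator: s^3 - 2.1*s^2 - 12.57*s + 24.605 = (s - 1.9)(s + 3.5)(s - 3.7). Poles: -3.5, 1.9, 3.7. All Re(p)<0: No (unstable)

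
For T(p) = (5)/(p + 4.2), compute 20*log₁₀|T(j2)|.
Substitute p = j*2: T(j2) = 0.970425 - 0.462107j.
|T(j2)| = sqrt(Re² + Im²) = 1.075.
20*log₁₀(1.075) = 0.63 dB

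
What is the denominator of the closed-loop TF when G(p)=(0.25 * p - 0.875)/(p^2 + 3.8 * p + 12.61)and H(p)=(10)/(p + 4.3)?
Characteristic poly = G_den * H_den + G_num * H_num = (p^3 + 8.1*p^2 + 28.95*p + 54.223) + (2.5*p - 8.75) = p^3 + 8.1*p^2 + 31.45*p + 45.473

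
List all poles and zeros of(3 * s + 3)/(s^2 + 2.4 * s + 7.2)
Set denominator = 0: s^2 + 2.4*s + 7.2 = 0 → Poles: -1.2 + 2.4j, -1.2 - 2.4j
Set numerator = 0: 3*s + 3 = 0 → Zeros: -1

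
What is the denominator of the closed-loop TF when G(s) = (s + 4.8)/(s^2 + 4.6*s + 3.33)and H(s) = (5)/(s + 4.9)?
Characteristic poly = G_den * H_den + G_num * H_num = (s^3 + 9.5*s^2 + 25.87*s + 16.317) + (5*s + 24) = s^3 + 9.5*s^2 + 30.87*s + 40.317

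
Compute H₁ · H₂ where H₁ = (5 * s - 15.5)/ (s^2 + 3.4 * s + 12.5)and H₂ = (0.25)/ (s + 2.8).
Series: H = H₁ · H₂ = (n₁·n₂)/(d₁·d₂).
Num: n₁·n₂ = 1.25*s - 3.875. Den: d₁·d₂ = s^3 + 6.2*s^2 + 22.02*s + 35.
H(s) = (1.25*s - 3.875)/(s^3 + 6.2*s^2 + 22.02*s + 35)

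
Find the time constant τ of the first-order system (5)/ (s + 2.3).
First-order system: τ = -1/pole. Pole = -2.3. τ = -1/(-2.3) = 0.4348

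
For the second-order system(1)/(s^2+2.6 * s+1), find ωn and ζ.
Standard form: ωn²/(s²+2ζωn·s+ωn²).
const=1=ωn² → ωn=1, s coeff=2.6=2ζωn → ζ=1.3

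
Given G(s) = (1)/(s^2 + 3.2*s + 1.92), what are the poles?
Set denominator = 0: s^2 + 3.2*s + 1.92 = (s + 0.8)(s + 2.4) = 0 → Poles: -0.8, -2.4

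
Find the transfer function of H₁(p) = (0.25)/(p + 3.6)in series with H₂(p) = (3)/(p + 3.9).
Series: H = H₁ · H₂ = (n₁·n₂)/(d₁·d₂).
Num: n₁·n₂ = 0.75. Den: d₁·d₂ = p^2 + 7.5*p + 14.04.
H(p) = (0.75)/(p^2 + 7.5*p + 14.04)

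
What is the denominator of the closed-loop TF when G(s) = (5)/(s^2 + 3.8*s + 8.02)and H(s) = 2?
Characteristic poly = G_den * H_den + G_num * H_num = (s^2 + 3.8*s + 8.02) + (10) = s^2 + 3.8*s + 18.02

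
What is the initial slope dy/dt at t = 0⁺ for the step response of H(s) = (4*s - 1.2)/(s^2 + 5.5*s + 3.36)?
IVT: y'(0⁺) = lim_{s→∞} s²·Y(s) = lim_{s→∞} s·H(s).
deg(num) = 1, deg(den) = 2, relative degree = 1, so s·H(s) → (leading num)/(leading den) = 4/1 = 4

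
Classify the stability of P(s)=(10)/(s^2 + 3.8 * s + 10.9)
Denominator: s^2 + 3.8*s + 10.9. Poles: -1.9 + 2.7j, -1.9 - 2.7j. Stable (all poles in LHP)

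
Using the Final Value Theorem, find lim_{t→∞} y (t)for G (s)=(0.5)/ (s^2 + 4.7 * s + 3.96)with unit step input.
FVT: lim_{t→∞} y(t) = lim_{s→0} s*Y(s) where Y(s) = G(s)/s.
= lim_{s→0} G(s) = G(0) = num(0)/den(0) = 0.5/3.96 = 0.1263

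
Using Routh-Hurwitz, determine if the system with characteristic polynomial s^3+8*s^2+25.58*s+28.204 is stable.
Routh array:
s^3: [1, 25.58]; s^2: [8, 28.204]; s^1: [22.0545]; s^0: [28.204]
First column: [1, 8, 22.0545, 28.204]. Sign changes = 0.
Yes, stable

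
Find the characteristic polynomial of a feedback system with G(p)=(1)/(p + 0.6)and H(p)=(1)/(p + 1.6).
Characteristic poly = G_den * H_den + G_num * H_num = (p^2 + 2.2*p + 0.96) + (1) = p^2 + 2.2*p + 1.96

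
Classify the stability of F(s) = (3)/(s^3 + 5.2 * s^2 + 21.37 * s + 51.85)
Denominator: s^3 + 5.2*s^2 + 21.37*s + 51.85 = (s + 3.4)(s^2 + 1.8*s + 15.25). Poles: -0.9 + 3.8j, -0.9 - 3.8j, -3.4. Stable (all poles in LHP)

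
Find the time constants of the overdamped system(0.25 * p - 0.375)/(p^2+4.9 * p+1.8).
Overdamped: real poles at -0.4, -4.5. τ = -1/pole → τ₁ = 2.5, τ₂ = 0.2222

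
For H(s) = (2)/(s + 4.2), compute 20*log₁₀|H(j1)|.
Substitute s = j*1: H(j1) = 0.450644 - 0.107296j.
|H(j1)| = sqrt(Re² + Im²) = 0.4632.
20*log₁₀(0.4632) = -6.68 dB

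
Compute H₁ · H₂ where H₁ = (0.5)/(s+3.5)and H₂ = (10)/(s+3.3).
Series: H = H₁ · H₂ = (n₁·n₂)/(d₁·d₂).
Num: n₁·n₂ = 5. Den: d₁·d₂ = s^2 + 6.8*s + 11.55.
H(s) = (5)/(s^2 + 6.8*s + 11.55)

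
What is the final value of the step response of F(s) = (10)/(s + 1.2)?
FVT: lim_{t→∞} y(t) = lim_{s→0} s*Y(s) where Y(s) = F(s)/s.
= lim_{s→0} F(s) = F(0) = num(0)/den(0) = 10/1.2 = 8.333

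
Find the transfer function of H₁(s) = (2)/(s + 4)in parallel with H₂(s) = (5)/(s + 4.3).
Parallel: H = H₁ + H₂ = (n₁·d₂ + n₂·d₁)/(d₁·d₂).
n₁·d₂ = 2*s + 8.6. n₂·d₁ = 5*s + 20. Sum = 7*s + 28.6. d₁·d₂ = s^2 + 8.3*s + 17.2.
H(s) = (7*s + 28.6)/(s^2 + 8.3*s + 17.2)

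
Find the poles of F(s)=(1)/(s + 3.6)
Set denominator = 0: s + 3.6 = 0 → Poles: -3.6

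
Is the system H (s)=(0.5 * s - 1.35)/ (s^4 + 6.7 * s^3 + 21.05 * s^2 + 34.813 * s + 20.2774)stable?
Denominator: s^4 + 6.7*s^3 + 21.05*s^2 + 34.813*s + 20.2774 = (s + 2.6)(s + 1.1)(s^2 + 3*s + 7.09). Poles: -1.1, -1.5 + 2.2j, -1.5 - 2.2j, -2.6. All Re(p)<0: Yes (stable)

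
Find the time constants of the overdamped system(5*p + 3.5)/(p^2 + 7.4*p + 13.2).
Overdamped: real poles at -3, -4.4. τ = -1/pole → τ₁ = 0.3333, τ₂ = 0.2273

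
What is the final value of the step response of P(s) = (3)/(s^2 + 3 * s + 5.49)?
FVT: lim_{t→∞} y(t) = lim_{s→0} s*Y(s) where Y(s) = P(s)/s.
= lim_{s→0} P(s) = P(0) = num(0)/den(0) = 3/5.49 = 0.5464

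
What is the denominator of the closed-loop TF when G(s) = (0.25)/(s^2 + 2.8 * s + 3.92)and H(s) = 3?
Characteristic poly = G_den * H_den + G_num * H_num = (s^2 + 2.8*s + 3.92) + (0.75) = s^2 + 2.8*s + 4.67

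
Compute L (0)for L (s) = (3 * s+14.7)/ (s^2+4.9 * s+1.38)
DC gain = L(0) = num(0)/den(0) = 14.7/1.38 = 10.65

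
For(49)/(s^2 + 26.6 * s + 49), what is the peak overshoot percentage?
Standard form: ωn²/(s²+2ζωn·s+ωn²) → ωn = 7, ζ = 1.9.
ζ ≥ 1, so the response is non-oscillatory: peak overshoot = 0%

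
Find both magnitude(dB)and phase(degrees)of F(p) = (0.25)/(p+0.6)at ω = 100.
Substitute p = j*100: F(j100) = 1.49995e-05 - 0.00249991j.
|F| = 20*log₁₀(sqrt(Re²+Im²)) = -52.04 dB.
∠F = atan2(Im, Re) = -89.66°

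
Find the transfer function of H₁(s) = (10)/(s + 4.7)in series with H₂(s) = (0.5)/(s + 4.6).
Series: H = H₁ · H₂ = (n₁·n₂)/(d₁·d₂).
Num: n₁·n₂ = 5. Den: d₁·d₂ = s^2 + 9.3*s + 21.62.
H(s) = (5)/(s^2 + 9.3*s + 21.62)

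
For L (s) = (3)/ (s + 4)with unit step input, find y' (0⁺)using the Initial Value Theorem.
IVT: y'(0⁺) = lim_{s→∞} s²·Y(s) = lim_{s→∞} s·L(s).
deg(num) = 0, deg(den) = 1, relative degree = 1, so s·L(s) → (leading num)/(leading den) = 3/1 = 3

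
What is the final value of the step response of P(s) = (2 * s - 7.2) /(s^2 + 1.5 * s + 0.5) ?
FVT: lim_{t→∞} y(t) = lim_{s→0} s*Y(s) where Y(s) = P(s)/s.
= lim_{s→0} P(s) = P(0) = num(0)/den(0) = -7.2/0.5 = -14.4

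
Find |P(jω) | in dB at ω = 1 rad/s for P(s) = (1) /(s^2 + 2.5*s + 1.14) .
Substitute s = j*1: P(j1) = 0.02233 - 0.39875j.
|P(j1)| = sqrt(Re² + Im²) = 0.3994.
20*log₁₀(0.3994) = -7.97 dB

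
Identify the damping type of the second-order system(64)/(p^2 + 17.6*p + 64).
Standard form: ωn²/(p²+2ζωn·p+ωn²) gives ωn=8, ζ=1.1.
Overdamped (ζ = 1.1 > 1)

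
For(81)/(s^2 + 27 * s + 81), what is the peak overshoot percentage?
Standard form: ωn²/(s²+2ζωn·s+ωn²) → ωn = 9, ζ = 1.5.
ζ ≥ 1, so the response is non-oscillatory: peak overshoot = 0%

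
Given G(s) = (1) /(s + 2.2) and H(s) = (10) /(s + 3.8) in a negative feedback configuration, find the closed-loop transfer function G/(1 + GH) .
Closed-loop T = G/(1+GH).
Numerator: G_num * H_den = s + 3.8.
Denominator: G_den * H_den + G_num * H_num = (s^2 + 6*s + 8.36) + (10) = s^2 + 6*s + 18.36.
T(s) = (s + 3.8)/(s^2 + 6*s + 18.36)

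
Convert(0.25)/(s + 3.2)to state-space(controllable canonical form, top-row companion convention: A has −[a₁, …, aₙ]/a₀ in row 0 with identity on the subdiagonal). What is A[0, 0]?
Reachable canonical form for den = s + 3.2: top row of A = -[a₁,a₂,...,aₙ]/a₀, ones on the subdiagonal, zeros elsewhere.
A = [[-3.2]].
A[0,0] = -3.2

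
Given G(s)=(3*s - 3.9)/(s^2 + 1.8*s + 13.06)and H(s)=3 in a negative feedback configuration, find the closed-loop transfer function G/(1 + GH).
Closed-loop T = G/(1+GH).
Numerator: G_num * H_den = 3*s - 3.9.
Denominator: G_den * H_den + G_num * H_num = (s^2 + 1.8*s + 13.06) + (9*s - 11.7) = s^2 + 10.8*s + 1.36.
T(s) = (3*s - 3.9)/(s^2 + 10.8*s + 1.36)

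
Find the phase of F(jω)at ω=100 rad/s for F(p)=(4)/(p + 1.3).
Substitute p = j*100: F(j100) = 0.000519912 - 0.0399932j.
∠F(j100) = atan2(Im, Re) = atan2(-0.0399932, 0.000519912) = -89.26°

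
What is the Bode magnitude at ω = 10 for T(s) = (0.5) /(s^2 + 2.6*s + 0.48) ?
Substitute s = j*10: T(j10) = -0.00470311 - 0.00122871j.
|T(j10)| = sqrt(Re² + Im²) = 0.004861.
20*log₁₀(0.004861) = -46.27 dB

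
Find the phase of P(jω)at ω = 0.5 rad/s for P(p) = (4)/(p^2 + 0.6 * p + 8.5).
Substitute p = j*0.5: P(j0.5) = 0.484208 - 0.0176076j.
∠P(j0.5) = atan2(Im, Re) = atan2(-0.0176076, 0.484208) = -2.08°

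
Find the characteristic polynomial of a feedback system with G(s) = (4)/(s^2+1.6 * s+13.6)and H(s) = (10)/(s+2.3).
Characteristic poly = G_den * H_den + G_num * H_num = (s^3 + 3.9*s^2 + 17.28*s + 31.28) + (40) = s^3 + 3.9*s^2 + 17.28*s + 71.28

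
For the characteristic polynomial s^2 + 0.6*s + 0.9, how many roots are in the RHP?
Poles: -0.3 + 0.9j, -0.3 - 0.9j. RHP poles (Re>0): 0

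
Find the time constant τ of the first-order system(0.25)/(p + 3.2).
First-order system: τ = -1/pole. Pole = -3.2. τ = -1/(-3.2) = 0.3125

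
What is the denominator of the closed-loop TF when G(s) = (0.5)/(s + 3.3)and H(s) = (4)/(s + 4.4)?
Characteristic poly = G_den * H_den + G_num * H_num = (s^2 + 7.7*s + 14.52) + (2) = s^2 + 7.7*s + 16.52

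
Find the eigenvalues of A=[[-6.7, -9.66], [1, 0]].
Eigenvalues solve det(λI - A) = 0.
Characteristic polynomial: λ^2 + 6.7*λ + 9.66 = 0.
Factor: (λ + 2.1)(λ + 4.6) = 0.
Roots: -2.1, -4.6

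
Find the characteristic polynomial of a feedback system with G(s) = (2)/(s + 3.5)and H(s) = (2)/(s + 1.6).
Characteristic poly = G_den * H_den + G_num * H_num = (s^2 + 5.1*s + 5.6) + (4) = s^2 + 5.1*s + 9.6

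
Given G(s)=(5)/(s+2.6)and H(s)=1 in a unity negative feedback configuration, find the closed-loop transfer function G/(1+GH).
Closed-loop T = G/(1+GH).
Numerator: G_num * H_den = 5.
Denominator: G_den * H_den + G_num * H_num = (s + 2.6) + (5) = s + 7.6.
T(s) = (5)/(s + 7.6)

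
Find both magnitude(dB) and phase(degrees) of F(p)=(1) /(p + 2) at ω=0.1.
Substitute p = j*0.1: F(j0.1) = 0.498753 - 0.0249377j.
|F| = 20*log₁₀(sqrt(Re²+Im²)) = -6.03 dB.
∠F = atan2(Im, Re) = -2.86°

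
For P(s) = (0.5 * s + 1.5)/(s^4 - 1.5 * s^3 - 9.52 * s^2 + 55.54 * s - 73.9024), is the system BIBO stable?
Denominator: s^4 - 1.5*s^3 - 9.52*s^2 + 55.54*s - 73.9024 = (s - 1.9)(s + 4.4)(s^2 - 4*s + 8.84). Poles: -4.4, 1.9, 2 + 2.2j, 2 - 2.2j. All Re(p)<0: No (unstable)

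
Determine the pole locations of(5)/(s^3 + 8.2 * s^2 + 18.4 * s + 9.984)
Set denominator = 0: s^3 + 8.2*s^2 + 18.4*s + 9.984 = (s + 2.6)(s + 0.8)(s + 4.8) = 0 → Poles: -0.8, -2.6, -4.8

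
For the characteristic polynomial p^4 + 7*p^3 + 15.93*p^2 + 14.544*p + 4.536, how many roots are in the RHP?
p^4 + 7*p^3 + 15.93*p^2 + 14.544*p + 4.536 = (p + 1.2)(p + 0.7)(p + 1.5)(p + 3.6). Poles: -0.7, -1.2, -1.5, -3.6. RHP poles (Re>0): 0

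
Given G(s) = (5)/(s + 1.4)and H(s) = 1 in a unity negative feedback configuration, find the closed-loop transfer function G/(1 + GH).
Closed-loop T = G/(1+GH).
Numerator: G_num * H_den = 5.
Denominator: G_den * H_den + G_num * H_num = (s + 1.4) + (5) = s + 6.4.
T(s) = (5)/(s + 6.4)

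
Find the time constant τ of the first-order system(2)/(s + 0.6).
First-order system: τ = -1/pole. Pole = -0.6. τ = -1/(-0.6) = 1.667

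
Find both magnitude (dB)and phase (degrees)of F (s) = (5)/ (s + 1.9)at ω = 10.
Substitute s = j*10: F(j10) = 0.09169 - 0.482579j.
|F| = 20*log₁₀(sqrt(Re²+Im²)) = -6.17 dB.
∠F = atan2(Im, Re) = -79.24°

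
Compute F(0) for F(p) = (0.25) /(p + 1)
DC gain = F(0) = num(0)/den(0) = 0.25/1 = 0.25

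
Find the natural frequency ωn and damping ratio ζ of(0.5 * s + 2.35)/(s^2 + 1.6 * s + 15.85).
Underdamped: complex pole -0.8 + 3.9j. ωn = |pole| = 3.981, ζ = -Re(pole)/ωn = 0.2009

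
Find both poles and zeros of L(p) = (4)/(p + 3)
Set denominator = 0: p + 3 = 0 → Poles: -3
Numerator is a nonzero constant (4) → Zeros: none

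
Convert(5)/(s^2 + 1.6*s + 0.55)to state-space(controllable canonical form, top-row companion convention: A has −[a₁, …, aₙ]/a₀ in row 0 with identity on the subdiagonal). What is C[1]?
Reachable canonical form: C = numerator coefficients (right-aligned, zero-padded to length n).
num = 5, C = [[0, 5]].
C[1] = 5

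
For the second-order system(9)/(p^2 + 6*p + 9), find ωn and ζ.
Standard form: ωn²/(p²+2ζωn·p+ωn²).
const=9=ωn² → ωn=3, p coeff=6=2ζωn → ζ=1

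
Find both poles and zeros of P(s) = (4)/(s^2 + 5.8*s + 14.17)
Set denominator = 0: s^2 + 5.8*s + 14.17 = 0 → Poles: -2.9 + 2.4j, -2.9 - 2.4j
Numerator is a nonzero constant (4) → Zeros: none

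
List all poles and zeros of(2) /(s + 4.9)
Set denominator = 0: s + 4.9 = 0 → Poles: -4.9
Numerator is a nonzero constant (2) → Zeros: none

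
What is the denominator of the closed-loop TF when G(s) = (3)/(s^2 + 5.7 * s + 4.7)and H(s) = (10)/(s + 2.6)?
Characteristic poly = G_den * H_den + G_num * H_num = (s^3 + 8.3*s^2 + 19.52*s + 12.22) + (30) = s^3 + 8.3*s^2 + 19.52*s + 42.22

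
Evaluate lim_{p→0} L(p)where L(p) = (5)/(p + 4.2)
DC gain = L(0) = num(0)/den(0) = 5/4.2 = 1.19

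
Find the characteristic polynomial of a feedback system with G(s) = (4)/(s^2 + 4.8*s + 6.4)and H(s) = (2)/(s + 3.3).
Characteristic poly = G_den * H_den + G_num * H_num = (s^3 + 8.1*s^2 + 22.24*s + 21.12) + (8) = s^3 + 8.1*s^2 + 22.24*s + 29.12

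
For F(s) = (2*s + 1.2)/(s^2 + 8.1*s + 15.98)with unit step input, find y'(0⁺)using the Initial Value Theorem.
IVT: y'(0⁺) = lim_{s→∞} s²·Y(s) = lim_{s→∞} s·F(s).
deg(num) = 1, deg(den) = 2, relative degree = 1, so s·F(s) → (leading num)/(leading den) = 2/1 = 2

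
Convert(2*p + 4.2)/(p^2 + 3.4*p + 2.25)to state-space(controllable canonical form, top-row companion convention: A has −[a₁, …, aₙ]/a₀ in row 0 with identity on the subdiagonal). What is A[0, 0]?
Reachable canonical form for den = p^2 + 3.4*p + 2.25: top row of A = -[a₁,a₂,...,aₙ]/a₀, ones on the subdiagonal, zeros elsewhere.
A = [[-3.4, -2.25], [1, 0]].
A[0,0] = -3.4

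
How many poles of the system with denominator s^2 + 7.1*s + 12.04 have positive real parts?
s^2 + 7.1*s + 12.04 = (s + 2.8)(s + 4.3). Poles: -2.8, -4.3. RHP poles (Re>0): 0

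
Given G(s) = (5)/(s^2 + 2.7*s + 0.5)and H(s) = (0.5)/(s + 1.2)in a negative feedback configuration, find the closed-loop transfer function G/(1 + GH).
Closed-loop T = G/(1+GH).
Numerator: G_num * H_den = 5*s + 6.
Denominator: G_den * H_den + G_num * H_num = (s^3 + 3.9*s^2 + 3.74*s + 0.6) + (2.5) = s^3 + 3.9*s^2 + 3.74*s + 3.1.
T(s) = (5*s + 6)/(s^3 + 3.9*s^2 + 3.74*s + 3.1)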